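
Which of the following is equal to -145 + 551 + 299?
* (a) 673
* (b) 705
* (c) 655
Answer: b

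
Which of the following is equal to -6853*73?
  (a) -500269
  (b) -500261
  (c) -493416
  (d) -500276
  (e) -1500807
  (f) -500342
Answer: a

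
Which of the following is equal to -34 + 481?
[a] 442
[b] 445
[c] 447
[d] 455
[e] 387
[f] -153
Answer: c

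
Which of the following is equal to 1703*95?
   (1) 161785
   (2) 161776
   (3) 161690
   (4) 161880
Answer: 1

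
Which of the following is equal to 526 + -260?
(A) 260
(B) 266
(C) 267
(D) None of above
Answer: B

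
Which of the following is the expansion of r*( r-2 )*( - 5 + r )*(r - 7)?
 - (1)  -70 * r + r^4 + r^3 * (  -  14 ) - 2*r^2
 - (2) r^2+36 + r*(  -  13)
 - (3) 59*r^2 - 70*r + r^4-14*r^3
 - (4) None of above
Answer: 3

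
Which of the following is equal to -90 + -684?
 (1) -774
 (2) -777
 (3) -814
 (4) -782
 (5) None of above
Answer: 1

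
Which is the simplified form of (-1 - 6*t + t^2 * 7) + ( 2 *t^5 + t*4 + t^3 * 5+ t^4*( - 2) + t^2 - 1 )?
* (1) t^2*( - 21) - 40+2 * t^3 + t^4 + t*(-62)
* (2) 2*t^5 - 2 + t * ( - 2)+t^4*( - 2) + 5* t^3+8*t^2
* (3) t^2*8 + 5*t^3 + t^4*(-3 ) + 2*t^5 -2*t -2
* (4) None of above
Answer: 2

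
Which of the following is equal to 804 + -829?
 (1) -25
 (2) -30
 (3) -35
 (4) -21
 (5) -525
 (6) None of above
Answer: 1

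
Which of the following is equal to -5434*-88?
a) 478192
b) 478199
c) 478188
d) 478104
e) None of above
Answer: a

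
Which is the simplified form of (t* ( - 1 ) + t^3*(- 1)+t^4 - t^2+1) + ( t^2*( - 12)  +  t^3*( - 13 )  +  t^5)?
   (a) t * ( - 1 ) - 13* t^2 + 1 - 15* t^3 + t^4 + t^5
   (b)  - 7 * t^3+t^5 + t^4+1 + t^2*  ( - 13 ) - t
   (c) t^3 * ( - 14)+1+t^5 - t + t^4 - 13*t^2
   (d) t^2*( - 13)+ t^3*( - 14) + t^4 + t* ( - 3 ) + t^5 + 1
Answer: c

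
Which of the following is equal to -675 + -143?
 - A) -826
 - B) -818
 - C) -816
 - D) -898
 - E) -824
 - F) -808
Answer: B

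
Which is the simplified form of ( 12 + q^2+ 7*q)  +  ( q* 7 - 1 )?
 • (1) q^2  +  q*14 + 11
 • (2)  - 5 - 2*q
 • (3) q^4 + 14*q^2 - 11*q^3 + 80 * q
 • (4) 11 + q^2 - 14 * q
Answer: 1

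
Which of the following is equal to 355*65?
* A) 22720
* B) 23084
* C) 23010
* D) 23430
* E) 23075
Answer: E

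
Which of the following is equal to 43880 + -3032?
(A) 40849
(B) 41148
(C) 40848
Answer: C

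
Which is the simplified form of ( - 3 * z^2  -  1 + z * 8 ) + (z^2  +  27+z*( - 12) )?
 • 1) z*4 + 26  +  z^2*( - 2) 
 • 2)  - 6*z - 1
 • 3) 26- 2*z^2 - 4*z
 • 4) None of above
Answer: 3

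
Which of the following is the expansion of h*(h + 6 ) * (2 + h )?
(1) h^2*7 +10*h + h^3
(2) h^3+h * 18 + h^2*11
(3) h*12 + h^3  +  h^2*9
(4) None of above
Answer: 4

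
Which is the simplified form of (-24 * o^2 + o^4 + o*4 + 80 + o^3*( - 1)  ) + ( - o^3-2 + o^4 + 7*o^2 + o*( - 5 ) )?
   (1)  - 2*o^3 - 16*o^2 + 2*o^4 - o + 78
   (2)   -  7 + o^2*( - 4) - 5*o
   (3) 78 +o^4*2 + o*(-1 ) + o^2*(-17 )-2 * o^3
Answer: 3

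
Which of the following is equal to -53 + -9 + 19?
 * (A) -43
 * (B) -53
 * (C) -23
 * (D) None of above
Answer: A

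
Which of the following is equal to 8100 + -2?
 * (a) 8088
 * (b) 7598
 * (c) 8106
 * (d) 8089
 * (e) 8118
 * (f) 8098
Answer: f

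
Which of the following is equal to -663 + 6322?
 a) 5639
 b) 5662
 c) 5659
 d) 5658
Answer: c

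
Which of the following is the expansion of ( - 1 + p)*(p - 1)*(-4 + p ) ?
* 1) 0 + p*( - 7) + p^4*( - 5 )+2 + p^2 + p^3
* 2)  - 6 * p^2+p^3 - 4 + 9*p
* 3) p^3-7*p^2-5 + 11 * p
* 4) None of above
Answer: 2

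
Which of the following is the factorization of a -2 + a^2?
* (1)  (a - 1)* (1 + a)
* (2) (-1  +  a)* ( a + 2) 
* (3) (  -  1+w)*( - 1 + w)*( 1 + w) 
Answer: 2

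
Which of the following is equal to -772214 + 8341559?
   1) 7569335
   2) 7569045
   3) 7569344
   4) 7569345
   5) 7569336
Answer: 4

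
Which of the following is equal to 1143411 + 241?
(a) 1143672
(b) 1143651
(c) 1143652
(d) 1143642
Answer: c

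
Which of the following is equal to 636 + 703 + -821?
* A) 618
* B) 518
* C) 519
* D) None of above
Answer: B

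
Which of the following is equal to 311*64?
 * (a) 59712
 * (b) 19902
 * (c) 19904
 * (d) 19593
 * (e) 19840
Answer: c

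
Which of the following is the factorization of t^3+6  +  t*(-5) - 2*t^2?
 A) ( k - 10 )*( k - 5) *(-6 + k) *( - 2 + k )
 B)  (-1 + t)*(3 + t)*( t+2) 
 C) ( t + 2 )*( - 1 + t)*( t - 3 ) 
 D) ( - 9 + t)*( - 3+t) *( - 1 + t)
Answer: C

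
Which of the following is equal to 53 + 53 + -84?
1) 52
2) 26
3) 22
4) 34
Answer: 3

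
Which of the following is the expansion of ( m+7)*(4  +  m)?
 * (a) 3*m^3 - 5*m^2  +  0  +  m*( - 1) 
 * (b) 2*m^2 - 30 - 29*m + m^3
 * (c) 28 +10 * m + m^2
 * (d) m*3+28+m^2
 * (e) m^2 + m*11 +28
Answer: e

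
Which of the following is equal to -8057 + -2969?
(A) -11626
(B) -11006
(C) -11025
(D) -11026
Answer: D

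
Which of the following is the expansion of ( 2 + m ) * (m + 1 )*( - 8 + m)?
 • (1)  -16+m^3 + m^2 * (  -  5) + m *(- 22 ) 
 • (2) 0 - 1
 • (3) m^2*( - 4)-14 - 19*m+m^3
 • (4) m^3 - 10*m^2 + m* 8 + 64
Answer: 1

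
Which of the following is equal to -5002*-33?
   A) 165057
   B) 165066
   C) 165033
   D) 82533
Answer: B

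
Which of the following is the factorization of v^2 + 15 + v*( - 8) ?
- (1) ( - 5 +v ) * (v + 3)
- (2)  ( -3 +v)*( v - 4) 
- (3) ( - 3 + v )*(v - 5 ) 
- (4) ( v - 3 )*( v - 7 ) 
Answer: 3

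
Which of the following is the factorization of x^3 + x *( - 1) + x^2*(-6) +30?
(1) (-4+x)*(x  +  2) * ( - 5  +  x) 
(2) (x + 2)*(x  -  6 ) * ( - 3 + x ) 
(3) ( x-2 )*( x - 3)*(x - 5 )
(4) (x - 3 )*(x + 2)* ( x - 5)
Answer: 4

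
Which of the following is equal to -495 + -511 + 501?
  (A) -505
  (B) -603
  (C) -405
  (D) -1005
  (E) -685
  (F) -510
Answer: A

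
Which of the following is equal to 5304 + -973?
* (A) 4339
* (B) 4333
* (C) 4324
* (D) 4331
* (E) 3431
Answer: D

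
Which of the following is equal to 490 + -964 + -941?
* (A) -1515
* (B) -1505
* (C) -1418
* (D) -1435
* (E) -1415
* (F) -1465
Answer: E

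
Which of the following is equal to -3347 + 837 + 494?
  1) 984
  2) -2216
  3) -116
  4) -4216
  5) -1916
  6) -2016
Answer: 6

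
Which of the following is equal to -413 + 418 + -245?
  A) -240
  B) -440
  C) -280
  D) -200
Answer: A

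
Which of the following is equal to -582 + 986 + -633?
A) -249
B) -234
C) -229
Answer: C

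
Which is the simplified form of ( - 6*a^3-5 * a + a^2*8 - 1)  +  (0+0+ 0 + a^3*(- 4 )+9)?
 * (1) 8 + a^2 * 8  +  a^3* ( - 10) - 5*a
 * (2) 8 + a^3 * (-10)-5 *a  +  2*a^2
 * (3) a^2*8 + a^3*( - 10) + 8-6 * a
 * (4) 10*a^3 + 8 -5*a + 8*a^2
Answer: 1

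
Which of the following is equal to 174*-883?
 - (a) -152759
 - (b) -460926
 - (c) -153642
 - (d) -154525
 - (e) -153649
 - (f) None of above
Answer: c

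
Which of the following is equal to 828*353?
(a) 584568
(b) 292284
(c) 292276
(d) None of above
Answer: b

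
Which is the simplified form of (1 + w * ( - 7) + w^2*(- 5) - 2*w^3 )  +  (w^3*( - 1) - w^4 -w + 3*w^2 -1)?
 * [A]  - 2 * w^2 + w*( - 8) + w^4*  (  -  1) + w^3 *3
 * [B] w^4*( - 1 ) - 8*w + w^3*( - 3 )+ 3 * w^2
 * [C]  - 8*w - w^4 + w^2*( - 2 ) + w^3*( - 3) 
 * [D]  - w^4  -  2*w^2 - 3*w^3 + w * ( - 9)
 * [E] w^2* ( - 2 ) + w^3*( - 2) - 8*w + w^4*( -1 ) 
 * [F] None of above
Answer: C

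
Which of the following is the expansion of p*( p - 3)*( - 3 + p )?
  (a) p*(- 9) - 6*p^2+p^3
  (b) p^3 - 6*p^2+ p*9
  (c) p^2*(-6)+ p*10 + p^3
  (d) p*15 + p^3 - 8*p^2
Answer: b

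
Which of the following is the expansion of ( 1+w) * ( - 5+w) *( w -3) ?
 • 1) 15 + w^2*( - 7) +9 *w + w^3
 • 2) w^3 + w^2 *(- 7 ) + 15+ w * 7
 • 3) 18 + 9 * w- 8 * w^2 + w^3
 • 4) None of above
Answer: 2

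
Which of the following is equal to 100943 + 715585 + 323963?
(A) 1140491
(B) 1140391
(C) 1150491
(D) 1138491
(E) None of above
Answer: A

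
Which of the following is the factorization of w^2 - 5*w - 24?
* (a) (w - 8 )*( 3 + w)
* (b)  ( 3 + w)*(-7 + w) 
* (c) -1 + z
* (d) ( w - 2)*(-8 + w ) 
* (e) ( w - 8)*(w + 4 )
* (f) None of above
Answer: a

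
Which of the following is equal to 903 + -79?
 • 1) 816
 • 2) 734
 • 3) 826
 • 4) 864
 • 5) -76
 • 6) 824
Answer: 6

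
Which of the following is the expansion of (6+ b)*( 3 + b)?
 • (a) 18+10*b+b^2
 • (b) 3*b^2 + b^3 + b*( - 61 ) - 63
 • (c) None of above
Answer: c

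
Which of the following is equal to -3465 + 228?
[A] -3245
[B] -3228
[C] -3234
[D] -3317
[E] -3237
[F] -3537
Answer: E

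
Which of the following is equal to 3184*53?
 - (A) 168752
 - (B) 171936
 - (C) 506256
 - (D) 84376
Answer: A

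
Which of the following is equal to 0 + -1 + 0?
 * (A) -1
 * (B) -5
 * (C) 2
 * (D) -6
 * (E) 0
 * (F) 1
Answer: A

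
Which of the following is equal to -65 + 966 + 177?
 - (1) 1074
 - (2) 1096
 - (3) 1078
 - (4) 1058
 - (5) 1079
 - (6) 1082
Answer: 3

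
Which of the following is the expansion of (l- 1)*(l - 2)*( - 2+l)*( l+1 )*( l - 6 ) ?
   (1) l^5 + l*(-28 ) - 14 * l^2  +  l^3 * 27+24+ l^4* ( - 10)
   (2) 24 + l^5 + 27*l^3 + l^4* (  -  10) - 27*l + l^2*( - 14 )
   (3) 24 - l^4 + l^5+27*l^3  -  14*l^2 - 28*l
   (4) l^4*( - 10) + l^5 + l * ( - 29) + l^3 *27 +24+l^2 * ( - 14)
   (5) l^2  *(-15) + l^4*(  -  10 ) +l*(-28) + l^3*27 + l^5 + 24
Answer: 1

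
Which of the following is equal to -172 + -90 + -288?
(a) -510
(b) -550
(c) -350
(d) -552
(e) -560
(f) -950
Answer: b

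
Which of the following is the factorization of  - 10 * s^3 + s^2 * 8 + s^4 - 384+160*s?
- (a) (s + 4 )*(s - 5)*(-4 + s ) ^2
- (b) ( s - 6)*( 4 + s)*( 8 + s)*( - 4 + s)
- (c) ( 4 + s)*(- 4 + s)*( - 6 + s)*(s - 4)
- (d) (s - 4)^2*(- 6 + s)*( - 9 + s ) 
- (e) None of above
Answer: c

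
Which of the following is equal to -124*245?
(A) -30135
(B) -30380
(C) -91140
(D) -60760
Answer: B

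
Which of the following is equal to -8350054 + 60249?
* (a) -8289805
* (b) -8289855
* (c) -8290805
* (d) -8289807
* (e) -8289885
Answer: a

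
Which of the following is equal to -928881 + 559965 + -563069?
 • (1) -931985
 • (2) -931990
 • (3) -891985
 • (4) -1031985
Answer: 1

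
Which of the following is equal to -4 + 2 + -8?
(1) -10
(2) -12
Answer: 1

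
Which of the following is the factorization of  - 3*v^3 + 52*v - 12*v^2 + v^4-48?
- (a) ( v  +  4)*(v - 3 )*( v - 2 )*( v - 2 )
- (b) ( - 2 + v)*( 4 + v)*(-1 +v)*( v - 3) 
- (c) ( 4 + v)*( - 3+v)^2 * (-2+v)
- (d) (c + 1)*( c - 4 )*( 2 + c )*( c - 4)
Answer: a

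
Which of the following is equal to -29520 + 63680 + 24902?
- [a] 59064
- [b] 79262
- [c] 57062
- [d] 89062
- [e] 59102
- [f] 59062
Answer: f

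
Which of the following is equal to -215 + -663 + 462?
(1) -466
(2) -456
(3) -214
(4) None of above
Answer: 4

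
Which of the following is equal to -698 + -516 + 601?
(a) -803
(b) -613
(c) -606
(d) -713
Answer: b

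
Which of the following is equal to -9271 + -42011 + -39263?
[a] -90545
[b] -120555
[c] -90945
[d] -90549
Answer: a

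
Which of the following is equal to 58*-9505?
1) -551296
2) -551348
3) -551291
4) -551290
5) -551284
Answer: 4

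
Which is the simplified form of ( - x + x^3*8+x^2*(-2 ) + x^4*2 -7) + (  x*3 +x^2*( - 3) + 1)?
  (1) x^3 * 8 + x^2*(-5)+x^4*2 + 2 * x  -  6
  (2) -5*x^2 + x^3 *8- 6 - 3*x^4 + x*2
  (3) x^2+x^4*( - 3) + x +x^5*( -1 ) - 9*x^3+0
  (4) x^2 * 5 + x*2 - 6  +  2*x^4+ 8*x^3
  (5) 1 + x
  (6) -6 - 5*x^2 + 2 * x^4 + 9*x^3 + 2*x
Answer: 1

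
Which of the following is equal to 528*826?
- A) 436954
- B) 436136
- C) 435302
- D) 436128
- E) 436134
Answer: D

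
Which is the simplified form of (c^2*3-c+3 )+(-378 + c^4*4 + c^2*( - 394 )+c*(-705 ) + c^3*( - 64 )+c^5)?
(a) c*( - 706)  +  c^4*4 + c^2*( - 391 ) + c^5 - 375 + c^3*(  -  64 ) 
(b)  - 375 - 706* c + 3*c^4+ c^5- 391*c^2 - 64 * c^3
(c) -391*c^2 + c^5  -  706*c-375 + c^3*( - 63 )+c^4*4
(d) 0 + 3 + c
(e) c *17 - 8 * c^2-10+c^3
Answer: a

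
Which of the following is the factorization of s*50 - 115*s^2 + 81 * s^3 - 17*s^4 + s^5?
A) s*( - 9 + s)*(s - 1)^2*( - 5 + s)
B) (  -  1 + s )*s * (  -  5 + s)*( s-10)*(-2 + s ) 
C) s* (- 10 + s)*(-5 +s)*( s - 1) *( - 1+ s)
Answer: C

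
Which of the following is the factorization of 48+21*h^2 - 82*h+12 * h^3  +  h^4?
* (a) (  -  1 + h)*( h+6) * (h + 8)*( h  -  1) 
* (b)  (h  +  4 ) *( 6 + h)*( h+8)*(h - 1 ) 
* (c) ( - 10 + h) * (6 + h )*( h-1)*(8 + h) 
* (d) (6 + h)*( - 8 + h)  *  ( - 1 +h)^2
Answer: a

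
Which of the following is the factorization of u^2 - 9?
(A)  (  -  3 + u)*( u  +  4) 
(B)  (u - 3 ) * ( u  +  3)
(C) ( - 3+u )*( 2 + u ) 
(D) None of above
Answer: B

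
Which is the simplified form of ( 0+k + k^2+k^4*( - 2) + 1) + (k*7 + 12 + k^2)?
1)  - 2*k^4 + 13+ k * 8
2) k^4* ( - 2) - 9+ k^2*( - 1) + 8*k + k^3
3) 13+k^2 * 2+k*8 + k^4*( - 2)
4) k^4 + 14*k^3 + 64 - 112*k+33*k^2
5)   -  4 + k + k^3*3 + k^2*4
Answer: 3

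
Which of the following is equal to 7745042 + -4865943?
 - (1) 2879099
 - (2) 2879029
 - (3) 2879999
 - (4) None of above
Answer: 1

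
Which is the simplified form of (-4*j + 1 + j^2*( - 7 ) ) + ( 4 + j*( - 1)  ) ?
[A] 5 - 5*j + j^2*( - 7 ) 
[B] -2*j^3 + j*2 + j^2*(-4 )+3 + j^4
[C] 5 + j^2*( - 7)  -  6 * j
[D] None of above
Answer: A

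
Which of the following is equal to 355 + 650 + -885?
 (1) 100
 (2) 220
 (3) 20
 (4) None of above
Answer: 4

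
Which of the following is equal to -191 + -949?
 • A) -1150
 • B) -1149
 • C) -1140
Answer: C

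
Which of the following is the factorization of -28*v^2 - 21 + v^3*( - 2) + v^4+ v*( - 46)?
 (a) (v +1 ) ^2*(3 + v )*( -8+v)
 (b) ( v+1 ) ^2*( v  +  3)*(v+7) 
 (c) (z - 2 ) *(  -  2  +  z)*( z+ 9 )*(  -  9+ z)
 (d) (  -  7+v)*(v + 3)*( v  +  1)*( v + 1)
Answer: d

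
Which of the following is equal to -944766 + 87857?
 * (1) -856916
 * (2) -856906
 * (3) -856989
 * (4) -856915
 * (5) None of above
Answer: 5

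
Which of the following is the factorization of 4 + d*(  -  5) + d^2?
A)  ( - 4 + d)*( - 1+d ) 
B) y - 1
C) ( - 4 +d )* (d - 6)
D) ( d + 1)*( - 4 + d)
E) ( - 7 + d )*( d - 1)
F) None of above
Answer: A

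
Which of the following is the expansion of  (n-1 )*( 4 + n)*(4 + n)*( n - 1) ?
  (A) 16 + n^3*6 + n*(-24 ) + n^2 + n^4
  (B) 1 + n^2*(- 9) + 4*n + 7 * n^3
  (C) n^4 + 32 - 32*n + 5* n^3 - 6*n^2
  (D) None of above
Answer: A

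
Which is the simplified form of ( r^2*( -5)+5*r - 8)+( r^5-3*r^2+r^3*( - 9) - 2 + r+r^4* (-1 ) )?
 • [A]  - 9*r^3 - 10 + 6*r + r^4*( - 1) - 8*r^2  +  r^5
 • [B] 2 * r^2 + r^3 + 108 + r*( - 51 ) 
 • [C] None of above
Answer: A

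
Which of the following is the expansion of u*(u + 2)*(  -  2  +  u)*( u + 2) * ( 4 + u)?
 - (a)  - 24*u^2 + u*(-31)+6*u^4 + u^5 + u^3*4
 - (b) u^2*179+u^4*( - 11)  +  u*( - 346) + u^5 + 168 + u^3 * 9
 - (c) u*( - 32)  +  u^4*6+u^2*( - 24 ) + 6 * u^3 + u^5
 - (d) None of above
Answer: d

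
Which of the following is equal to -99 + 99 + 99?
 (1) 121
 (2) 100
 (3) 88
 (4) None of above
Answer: 4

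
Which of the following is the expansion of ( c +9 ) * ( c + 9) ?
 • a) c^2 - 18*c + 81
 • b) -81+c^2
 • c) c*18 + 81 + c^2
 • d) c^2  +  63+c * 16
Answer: c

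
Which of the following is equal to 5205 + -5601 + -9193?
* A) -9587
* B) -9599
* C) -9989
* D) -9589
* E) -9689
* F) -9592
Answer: D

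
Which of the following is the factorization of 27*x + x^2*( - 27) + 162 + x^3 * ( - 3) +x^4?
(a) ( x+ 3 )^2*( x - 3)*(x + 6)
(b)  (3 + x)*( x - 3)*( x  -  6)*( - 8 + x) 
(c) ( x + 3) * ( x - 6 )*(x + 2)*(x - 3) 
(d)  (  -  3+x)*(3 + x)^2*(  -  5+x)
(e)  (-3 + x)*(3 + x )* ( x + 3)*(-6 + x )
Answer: e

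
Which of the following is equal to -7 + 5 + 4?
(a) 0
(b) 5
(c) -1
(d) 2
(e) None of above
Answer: d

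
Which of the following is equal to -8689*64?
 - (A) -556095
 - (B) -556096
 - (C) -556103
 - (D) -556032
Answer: B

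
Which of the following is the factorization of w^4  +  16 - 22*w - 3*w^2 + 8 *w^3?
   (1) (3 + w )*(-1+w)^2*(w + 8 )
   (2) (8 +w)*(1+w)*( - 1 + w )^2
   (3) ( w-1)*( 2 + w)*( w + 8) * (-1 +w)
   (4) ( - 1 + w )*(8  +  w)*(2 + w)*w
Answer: 3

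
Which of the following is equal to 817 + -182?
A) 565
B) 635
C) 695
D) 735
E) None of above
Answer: B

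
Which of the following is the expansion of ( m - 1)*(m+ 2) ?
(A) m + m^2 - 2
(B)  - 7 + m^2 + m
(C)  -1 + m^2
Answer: A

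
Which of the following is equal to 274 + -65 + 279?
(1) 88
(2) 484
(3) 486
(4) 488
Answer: 4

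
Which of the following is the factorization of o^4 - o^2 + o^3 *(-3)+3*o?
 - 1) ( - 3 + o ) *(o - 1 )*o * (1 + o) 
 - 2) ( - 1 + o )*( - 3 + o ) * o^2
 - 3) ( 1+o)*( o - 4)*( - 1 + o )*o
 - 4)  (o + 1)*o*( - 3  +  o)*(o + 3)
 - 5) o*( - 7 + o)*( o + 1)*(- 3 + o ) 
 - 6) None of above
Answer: 1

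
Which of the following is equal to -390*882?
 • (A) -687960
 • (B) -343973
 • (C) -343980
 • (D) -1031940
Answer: C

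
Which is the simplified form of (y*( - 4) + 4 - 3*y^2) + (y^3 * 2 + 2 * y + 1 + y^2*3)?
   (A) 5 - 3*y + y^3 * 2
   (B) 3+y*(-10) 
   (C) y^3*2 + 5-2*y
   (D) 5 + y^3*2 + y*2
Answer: C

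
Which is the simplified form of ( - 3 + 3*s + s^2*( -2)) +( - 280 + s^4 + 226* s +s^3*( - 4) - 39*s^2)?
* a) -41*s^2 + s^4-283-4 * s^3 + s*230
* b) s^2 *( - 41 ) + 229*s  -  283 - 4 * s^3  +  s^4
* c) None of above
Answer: b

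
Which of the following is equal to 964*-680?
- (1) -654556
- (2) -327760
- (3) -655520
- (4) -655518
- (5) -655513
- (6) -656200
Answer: 3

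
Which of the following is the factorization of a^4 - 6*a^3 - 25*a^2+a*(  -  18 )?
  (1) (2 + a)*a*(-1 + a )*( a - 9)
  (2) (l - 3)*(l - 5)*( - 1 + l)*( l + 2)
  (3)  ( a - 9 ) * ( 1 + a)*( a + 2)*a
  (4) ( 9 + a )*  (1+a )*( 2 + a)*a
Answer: 3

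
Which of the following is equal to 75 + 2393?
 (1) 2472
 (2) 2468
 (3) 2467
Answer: 2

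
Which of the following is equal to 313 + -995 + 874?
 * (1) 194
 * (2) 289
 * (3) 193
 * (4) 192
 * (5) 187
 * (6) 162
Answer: 4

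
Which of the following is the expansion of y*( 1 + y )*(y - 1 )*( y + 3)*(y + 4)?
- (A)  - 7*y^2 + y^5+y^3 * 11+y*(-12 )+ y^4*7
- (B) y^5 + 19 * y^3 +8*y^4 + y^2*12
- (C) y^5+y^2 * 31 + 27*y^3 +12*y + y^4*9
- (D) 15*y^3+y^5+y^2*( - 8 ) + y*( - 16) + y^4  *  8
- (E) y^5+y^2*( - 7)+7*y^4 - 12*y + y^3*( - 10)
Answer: A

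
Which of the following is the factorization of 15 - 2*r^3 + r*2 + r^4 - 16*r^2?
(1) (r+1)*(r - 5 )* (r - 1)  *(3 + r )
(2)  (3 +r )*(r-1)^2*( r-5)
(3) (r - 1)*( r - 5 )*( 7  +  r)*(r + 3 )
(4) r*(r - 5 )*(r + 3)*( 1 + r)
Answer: 1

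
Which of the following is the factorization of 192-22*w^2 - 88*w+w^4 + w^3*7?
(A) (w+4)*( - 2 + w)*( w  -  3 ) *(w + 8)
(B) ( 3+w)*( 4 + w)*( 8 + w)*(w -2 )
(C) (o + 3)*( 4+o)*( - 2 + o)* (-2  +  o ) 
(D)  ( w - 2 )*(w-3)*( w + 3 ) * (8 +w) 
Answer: A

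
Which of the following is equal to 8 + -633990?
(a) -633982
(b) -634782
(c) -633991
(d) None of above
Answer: a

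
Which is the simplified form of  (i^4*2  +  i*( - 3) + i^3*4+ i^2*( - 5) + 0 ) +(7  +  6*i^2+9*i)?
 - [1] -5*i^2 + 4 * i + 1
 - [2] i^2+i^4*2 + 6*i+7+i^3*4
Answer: 2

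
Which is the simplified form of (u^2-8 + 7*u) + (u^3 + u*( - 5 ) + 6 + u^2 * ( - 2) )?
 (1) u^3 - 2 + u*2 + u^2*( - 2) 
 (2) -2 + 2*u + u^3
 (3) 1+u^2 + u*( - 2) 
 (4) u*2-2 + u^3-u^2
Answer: 4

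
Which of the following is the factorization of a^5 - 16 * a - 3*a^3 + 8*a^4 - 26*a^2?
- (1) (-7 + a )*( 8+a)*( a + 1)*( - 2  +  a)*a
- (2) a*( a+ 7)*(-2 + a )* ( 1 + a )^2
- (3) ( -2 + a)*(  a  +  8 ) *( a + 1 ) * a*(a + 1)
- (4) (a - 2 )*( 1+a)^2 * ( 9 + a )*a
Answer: 3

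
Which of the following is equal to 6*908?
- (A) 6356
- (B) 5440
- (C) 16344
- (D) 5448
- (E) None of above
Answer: D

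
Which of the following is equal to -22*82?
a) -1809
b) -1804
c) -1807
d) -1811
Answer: b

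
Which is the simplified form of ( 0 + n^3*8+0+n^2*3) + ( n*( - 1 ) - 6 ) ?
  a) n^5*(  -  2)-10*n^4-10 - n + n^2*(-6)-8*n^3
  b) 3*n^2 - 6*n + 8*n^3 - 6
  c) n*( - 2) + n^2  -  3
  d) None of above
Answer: d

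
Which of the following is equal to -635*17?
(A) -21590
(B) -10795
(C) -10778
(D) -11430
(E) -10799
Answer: B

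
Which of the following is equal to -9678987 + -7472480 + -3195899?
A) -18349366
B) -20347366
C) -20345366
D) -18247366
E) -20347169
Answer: B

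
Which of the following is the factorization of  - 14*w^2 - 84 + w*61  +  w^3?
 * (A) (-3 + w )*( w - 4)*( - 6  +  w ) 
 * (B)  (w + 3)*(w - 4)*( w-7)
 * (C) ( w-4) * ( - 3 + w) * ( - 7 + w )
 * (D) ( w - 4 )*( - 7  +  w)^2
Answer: C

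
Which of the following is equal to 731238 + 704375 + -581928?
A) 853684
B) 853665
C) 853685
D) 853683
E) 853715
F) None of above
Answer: C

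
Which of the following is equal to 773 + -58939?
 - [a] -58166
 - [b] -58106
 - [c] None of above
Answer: a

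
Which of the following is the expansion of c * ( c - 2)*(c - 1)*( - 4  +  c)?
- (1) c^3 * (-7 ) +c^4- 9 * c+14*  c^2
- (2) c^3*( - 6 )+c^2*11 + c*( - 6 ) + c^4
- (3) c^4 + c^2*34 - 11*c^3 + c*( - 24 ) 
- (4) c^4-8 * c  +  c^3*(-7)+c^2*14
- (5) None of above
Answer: 4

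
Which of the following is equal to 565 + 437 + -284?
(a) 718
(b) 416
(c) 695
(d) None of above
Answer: a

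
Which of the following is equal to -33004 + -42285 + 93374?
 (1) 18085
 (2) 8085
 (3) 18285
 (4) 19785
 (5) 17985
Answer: 1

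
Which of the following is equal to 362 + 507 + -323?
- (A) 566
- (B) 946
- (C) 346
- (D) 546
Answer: D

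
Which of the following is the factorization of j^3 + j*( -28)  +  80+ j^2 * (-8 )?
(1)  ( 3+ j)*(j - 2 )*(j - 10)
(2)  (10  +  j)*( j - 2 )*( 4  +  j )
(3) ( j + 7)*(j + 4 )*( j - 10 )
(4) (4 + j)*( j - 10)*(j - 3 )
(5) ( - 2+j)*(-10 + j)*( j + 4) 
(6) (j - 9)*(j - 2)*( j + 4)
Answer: 5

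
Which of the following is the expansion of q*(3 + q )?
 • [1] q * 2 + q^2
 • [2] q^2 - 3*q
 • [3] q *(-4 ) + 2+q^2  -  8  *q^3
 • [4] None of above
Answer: 4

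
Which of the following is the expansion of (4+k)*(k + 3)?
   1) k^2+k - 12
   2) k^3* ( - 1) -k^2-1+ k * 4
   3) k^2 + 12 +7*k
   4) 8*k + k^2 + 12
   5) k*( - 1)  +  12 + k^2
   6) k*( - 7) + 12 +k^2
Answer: 3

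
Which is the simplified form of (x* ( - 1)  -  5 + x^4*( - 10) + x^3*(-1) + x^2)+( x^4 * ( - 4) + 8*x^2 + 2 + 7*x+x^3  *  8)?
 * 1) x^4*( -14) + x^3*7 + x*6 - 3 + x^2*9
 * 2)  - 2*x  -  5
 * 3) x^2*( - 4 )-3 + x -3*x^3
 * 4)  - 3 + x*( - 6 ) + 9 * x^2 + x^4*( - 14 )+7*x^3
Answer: 1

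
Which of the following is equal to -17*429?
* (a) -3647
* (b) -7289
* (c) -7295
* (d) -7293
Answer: d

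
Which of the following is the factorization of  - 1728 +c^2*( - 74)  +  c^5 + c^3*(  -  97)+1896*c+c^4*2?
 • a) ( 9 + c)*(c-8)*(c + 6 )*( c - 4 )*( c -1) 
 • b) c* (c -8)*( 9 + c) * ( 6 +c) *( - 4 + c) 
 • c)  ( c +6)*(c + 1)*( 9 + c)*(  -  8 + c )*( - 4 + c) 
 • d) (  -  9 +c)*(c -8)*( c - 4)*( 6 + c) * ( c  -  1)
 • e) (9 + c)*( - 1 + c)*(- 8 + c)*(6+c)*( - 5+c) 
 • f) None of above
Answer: a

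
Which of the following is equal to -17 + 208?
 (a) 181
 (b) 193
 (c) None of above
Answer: c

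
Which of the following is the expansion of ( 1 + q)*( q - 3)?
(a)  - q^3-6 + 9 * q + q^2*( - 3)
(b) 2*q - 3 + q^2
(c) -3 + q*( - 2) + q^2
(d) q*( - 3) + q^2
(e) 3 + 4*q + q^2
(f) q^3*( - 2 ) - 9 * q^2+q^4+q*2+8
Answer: c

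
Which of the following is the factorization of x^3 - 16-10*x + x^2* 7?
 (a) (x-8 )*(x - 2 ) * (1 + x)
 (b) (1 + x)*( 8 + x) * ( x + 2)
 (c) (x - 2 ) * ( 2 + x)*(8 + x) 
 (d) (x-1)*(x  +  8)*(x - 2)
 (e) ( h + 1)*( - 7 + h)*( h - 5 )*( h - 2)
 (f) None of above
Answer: f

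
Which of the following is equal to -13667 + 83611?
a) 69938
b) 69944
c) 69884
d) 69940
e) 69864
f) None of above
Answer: b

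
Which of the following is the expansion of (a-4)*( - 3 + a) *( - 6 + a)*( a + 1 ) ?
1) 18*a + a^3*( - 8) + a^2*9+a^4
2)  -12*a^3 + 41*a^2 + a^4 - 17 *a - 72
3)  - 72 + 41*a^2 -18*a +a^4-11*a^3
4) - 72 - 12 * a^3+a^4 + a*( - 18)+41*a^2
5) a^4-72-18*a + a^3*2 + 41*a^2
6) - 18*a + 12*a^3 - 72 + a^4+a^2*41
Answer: 4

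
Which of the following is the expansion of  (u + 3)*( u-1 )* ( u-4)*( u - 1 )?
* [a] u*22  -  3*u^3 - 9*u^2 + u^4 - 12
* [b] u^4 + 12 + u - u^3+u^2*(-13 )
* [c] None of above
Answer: c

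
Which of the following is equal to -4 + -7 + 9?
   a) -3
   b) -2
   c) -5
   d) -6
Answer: b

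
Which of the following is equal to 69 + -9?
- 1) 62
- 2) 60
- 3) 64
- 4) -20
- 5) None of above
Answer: 2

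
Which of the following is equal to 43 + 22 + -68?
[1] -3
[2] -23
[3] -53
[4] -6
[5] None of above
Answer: 1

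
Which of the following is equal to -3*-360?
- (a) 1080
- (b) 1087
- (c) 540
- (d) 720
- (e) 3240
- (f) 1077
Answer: a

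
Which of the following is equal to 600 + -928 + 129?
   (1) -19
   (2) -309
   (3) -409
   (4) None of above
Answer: 4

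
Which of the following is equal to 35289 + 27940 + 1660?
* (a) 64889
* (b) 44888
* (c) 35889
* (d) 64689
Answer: a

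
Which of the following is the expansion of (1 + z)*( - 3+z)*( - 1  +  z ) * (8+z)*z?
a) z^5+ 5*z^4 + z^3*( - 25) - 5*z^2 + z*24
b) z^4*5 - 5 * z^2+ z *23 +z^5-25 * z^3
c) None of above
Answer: a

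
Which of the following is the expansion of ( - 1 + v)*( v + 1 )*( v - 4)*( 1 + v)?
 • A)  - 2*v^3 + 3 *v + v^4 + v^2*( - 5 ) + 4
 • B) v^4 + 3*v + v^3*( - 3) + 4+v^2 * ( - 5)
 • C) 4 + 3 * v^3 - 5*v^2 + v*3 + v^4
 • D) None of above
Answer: B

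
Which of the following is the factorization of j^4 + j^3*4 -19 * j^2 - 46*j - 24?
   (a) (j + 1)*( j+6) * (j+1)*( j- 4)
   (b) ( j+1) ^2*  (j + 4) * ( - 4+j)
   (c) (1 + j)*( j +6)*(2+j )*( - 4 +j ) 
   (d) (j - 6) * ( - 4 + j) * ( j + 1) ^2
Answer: a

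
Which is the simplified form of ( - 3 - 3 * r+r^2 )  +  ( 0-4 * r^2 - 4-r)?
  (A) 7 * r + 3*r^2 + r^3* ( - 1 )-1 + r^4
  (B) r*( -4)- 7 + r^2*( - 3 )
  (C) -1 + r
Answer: B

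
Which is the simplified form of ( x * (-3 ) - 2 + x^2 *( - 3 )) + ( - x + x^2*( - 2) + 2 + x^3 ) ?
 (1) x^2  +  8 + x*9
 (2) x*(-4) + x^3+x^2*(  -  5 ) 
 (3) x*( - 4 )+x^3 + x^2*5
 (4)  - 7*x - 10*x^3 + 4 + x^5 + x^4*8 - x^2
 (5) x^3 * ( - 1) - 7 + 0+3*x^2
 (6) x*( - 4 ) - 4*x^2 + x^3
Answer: 2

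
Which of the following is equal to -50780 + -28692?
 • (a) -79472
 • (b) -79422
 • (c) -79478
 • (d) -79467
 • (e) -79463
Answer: a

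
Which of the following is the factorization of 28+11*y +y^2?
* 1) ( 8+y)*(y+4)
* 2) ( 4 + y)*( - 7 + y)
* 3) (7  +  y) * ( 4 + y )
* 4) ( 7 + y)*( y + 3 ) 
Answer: 3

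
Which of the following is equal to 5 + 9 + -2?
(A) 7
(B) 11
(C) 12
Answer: C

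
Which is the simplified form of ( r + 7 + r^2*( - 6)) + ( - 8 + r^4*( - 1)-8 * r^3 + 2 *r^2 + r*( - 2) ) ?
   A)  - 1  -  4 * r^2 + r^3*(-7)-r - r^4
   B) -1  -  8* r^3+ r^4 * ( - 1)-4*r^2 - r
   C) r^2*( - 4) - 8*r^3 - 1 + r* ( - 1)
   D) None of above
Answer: B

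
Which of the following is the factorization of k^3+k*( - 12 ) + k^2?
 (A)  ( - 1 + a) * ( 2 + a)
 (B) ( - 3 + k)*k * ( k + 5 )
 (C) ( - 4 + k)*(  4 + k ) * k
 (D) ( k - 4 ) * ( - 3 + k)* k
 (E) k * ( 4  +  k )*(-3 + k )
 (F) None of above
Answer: E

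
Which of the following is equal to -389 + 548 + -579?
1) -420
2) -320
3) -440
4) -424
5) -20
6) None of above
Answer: 1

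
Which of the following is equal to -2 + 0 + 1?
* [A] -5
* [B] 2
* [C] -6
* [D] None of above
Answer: D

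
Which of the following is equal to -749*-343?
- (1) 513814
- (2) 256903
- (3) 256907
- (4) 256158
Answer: 3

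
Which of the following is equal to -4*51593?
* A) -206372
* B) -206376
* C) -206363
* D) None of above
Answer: A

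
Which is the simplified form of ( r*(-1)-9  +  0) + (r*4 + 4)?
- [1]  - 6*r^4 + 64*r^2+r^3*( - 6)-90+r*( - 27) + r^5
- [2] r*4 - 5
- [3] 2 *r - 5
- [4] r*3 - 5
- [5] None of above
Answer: 4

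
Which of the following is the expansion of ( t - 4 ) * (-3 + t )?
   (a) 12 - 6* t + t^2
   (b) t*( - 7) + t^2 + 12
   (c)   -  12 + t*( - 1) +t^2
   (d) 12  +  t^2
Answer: b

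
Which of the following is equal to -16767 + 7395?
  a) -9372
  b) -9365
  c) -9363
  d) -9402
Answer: a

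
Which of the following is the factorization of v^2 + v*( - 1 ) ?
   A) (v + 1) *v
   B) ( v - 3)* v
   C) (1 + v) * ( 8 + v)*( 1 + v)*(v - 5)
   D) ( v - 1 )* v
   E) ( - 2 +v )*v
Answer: D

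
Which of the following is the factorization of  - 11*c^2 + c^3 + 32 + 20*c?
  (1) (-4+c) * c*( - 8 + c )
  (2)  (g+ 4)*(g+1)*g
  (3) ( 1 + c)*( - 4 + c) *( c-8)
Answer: 3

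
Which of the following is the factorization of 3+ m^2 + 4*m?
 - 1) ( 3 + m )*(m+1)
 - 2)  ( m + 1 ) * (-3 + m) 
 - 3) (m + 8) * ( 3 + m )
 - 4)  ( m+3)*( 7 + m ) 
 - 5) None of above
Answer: 1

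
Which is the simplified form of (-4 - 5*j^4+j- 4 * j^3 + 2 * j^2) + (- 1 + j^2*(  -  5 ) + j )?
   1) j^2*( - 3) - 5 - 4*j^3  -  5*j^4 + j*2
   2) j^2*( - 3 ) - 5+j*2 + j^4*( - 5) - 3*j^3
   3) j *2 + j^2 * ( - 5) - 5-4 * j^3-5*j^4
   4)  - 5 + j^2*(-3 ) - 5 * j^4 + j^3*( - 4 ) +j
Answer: 1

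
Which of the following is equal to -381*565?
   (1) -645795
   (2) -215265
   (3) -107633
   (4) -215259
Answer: 2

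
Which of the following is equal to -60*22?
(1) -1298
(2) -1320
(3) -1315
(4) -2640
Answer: 2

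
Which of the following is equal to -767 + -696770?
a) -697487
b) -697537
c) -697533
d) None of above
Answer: b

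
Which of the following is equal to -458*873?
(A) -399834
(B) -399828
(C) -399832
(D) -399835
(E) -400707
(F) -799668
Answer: A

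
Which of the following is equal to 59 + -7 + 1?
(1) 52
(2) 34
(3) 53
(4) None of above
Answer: 3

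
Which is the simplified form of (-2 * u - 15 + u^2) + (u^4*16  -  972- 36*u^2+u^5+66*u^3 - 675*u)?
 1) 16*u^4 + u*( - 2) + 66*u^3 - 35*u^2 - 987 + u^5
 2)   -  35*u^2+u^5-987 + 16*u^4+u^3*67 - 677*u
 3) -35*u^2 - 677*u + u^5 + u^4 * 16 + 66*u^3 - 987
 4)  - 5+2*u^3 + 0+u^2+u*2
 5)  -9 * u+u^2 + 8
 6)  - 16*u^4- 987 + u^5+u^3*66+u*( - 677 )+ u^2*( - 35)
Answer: 3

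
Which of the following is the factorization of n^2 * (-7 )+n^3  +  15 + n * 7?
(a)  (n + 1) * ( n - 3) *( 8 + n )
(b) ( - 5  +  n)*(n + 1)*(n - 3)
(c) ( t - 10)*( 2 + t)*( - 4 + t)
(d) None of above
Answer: b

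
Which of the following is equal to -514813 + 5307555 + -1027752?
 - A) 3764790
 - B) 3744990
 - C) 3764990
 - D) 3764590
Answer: C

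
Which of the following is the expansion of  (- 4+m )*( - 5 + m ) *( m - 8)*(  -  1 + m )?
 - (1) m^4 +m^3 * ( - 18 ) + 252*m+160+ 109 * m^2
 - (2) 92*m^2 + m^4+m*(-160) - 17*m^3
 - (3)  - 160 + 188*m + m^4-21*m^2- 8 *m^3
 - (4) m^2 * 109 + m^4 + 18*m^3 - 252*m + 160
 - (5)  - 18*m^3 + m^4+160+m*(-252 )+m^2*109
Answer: 5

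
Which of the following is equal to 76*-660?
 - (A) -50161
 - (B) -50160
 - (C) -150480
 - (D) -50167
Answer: B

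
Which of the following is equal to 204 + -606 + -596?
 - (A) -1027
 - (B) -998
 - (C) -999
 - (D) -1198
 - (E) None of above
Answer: B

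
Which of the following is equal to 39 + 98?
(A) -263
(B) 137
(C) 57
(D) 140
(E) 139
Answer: B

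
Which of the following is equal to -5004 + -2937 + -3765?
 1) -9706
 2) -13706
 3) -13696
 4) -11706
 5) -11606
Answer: 4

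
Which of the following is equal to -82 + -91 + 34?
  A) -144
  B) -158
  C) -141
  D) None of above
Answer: D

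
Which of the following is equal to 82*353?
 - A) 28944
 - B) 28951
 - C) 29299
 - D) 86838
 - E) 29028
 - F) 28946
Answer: F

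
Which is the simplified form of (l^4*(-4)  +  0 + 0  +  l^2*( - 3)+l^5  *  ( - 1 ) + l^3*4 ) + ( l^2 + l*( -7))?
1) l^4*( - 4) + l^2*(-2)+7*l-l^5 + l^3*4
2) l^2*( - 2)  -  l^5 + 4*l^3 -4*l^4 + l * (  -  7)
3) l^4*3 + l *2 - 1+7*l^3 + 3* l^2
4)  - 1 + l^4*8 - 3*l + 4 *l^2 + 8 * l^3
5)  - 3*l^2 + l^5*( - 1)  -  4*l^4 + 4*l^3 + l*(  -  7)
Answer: 2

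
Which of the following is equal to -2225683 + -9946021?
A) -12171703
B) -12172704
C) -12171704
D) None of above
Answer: C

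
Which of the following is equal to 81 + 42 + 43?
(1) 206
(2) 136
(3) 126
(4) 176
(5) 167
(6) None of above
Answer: 6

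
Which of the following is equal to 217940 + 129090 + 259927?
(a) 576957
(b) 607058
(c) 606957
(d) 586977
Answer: c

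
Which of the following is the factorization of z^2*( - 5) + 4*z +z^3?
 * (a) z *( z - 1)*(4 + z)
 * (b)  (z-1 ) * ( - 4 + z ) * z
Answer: b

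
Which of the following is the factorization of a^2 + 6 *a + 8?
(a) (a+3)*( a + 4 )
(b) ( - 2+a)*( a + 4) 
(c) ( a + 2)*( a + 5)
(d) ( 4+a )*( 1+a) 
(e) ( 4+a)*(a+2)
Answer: e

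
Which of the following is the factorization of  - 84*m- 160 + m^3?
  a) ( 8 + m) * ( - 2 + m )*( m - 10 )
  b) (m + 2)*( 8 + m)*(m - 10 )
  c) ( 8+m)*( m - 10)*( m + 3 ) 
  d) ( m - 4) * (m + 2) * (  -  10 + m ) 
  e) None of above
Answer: b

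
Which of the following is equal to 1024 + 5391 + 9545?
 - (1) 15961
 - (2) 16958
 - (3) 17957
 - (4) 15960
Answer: 4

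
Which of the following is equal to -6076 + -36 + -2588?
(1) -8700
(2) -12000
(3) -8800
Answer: 1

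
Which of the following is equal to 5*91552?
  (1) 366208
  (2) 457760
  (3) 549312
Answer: 2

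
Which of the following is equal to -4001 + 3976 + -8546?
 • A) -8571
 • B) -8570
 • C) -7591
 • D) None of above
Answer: A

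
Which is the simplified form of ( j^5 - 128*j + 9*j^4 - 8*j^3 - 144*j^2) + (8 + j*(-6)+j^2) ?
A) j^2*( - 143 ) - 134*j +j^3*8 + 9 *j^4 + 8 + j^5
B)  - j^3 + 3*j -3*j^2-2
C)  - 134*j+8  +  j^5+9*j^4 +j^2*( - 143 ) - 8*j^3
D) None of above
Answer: C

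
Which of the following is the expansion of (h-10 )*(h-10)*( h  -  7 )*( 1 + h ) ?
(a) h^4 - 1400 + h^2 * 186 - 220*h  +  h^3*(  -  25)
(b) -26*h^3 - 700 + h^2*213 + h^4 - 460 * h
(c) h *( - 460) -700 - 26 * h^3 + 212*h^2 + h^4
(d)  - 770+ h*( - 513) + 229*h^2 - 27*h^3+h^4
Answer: b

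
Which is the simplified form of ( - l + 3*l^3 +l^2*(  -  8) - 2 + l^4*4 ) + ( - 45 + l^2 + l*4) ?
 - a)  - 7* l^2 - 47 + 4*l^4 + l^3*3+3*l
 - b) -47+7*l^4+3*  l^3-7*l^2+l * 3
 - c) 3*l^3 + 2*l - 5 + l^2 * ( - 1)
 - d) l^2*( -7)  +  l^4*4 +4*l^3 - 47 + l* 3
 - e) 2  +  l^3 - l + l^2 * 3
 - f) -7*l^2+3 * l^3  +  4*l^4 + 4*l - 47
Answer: a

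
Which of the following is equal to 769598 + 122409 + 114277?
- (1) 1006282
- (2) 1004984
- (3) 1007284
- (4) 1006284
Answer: 4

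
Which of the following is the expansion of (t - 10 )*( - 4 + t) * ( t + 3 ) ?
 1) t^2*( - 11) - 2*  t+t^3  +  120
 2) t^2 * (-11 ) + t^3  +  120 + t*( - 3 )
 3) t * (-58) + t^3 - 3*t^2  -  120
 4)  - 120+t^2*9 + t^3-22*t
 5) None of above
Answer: 1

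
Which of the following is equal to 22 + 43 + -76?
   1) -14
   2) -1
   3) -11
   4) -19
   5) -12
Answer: 3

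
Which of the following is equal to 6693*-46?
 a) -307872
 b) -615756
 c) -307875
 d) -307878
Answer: d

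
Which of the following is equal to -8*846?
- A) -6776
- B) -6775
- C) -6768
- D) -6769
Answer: C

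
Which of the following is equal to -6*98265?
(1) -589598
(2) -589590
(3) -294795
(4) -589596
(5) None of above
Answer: 2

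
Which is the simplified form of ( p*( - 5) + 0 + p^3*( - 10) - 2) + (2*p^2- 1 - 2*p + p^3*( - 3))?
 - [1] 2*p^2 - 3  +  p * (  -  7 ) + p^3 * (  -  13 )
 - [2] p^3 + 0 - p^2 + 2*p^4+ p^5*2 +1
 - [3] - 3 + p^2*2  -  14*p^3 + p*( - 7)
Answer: 1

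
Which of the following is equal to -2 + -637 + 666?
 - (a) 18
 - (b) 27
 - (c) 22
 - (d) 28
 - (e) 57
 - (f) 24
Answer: b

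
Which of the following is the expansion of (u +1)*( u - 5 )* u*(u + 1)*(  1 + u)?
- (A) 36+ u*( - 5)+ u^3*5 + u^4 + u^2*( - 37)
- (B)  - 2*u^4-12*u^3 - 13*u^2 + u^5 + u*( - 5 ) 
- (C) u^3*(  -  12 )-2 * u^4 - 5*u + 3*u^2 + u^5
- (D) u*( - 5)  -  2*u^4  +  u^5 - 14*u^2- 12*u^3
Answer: D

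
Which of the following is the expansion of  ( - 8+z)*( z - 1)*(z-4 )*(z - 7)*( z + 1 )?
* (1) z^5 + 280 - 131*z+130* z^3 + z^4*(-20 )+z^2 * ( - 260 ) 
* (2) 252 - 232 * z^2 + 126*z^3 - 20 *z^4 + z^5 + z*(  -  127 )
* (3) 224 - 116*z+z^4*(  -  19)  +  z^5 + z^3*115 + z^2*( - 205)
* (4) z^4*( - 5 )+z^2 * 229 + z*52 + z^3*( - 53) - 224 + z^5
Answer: 3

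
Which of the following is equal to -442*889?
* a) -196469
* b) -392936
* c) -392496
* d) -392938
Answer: d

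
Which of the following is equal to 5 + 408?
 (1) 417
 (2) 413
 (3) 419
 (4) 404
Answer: 2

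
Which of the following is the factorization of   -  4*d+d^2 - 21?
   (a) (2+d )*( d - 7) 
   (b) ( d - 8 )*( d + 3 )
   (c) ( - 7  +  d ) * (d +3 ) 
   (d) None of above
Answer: c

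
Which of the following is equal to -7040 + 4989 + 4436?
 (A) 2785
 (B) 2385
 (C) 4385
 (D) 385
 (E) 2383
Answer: B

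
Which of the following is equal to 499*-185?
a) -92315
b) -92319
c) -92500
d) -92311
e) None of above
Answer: a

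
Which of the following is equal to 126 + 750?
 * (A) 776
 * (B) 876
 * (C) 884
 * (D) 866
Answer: B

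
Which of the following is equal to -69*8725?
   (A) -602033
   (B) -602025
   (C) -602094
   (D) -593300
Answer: B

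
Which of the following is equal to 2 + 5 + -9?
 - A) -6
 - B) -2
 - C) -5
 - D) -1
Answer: B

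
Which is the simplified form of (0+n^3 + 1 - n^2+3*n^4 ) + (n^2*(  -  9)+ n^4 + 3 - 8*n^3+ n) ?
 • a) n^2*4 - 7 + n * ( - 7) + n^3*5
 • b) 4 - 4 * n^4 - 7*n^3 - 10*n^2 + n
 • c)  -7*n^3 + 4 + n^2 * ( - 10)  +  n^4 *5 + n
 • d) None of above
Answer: d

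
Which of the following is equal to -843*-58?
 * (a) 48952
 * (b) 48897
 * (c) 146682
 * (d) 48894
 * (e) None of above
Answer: d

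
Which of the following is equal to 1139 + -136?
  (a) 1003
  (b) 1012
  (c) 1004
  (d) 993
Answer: a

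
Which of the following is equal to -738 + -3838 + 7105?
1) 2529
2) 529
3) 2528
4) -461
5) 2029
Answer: 1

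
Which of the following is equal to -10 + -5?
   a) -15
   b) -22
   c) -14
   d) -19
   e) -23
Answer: a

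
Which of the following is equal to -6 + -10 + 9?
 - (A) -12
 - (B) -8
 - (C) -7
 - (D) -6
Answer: C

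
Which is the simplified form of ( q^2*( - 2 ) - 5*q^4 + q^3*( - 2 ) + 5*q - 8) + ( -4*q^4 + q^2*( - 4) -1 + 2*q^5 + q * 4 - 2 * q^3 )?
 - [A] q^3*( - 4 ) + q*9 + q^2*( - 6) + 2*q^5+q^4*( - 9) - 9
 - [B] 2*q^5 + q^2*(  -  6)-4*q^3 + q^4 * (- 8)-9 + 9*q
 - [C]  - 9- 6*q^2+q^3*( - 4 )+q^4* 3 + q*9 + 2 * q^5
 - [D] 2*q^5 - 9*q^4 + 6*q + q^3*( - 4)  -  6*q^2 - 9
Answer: A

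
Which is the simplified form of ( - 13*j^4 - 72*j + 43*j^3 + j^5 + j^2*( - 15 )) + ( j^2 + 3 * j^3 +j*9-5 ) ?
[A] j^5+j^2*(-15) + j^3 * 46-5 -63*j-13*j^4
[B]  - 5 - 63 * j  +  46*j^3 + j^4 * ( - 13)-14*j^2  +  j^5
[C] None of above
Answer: B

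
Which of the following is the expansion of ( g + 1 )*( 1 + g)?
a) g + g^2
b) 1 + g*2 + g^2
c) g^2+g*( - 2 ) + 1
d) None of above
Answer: b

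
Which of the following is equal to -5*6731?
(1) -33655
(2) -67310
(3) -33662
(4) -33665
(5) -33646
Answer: 1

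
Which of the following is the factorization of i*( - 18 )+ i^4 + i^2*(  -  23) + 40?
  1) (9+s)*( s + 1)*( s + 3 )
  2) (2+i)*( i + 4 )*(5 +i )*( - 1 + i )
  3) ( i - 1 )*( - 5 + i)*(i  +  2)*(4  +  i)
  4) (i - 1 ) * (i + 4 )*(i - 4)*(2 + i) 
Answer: 3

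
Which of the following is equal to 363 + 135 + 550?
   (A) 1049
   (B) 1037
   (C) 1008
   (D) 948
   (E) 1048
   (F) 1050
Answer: E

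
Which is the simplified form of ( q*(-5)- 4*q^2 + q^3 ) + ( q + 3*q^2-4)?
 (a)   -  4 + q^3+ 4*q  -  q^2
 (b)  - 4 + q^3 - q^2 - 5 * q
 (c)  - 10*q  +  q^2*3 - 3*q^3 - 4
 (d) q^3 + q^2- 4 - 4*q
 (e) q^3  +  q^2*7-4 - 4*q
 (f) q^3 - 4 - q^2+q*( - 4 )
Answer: f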